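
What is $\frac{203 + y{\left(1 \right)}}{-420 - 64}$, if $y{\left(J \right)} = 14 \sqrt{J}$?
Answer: $- \frac{217}{484} \approx -0.44835$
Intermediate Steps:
$\frac{203 + y{\left(1 \right)}}{-420 - 64} = \frac{203 + 14 \sqrt{1}}{-420 - 64} = \frac{203 + 14 \cdot 1}{-484} = \left(203 + 14\right) \left(- \frac{1}{484}\right) = 217 \left(- \frac{1}{484}\right) = - \frac{217}{484}$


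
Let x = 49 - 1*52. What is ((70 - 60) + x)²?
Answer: 49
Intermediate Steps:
x = -3 (x = 49 - 52 = -3)
((70 - 60) + x)² = ((70 - 60) - 3)² = (10 - 3)² = 7² = 49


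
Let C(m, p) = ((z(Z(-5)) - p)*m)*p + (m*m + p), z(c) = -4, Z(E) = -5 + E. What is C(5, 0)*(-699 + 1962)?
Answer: 31575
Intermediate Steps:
C(m, p) = p + m² + m*p*(-4 - p) (C(m, p) = ((-4 - p)*m)*p + (m*m + p) = (m*(-4 - p))*p + (m² + p) = m*p*(-4 - p) + (p + m²) = p + m² + m*p*(-4 - p))
C(5, 0)*(-699 + 1962) = (0 + 5² - 1*5*0² - 4*5*0)*(-699 + 1962) = (0 + 25 - 1*5*0 + 0)*1263 = (0 + 25 + 0 + 0)*1263 = 25*1263 = 31575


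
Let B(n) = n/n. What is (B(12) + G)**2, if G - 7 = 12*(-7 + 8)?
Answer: 400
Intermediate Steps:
G = 19 (G = 7 + 12*(-7 + 8) = 7 + 12*1 = 7 + 12 = 19)
B(n) = 1
(B(12) + G)**2 = (1 + 19)**2 = 20**2 = 400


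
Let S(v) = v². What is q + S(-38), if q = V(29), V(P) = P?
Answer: 1473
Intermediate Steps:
q = 29
q + S(-38) = 29 + (-38)² = 29 + 1444 = 1473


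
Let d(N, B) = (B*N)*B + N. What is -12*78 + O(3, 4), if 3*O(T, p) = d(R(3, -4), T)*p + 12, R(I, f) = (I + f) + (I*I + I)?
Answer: -2356/3 ≈ -785.33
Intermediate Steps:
R(I, f) = f + I² + 2*I (R(I, f) = (I + f) + (I² + I) = (I + f) + (I + I²) = f + I² + 2*I)
d(N, B) = N + N*B² (d(N, B) = N*B² + N = N + N*B²)
O(T, p) = 4 + p*(11 + 11*T²)/3 (O(T, p) = (((-4 + 3² + 2*3)*(1 + T²))*p + 12)/3 = (((-4 + 9 + 6)*(1 + T²))*p + 12)/3 = ((11*(1 + T²))*p + 12)/3 = ((11 + 11*T²)*p + 12)/3 = (p*(11 + 11*T²) + 12)/3 = (12 + p*(11 + 11*T²))/3 = 4 + p*(11 + 11*T²)/3)
-12*78 + O(3, 4) = -12*78 + (4 + (11/3)*4*(1 + 3²)) = -936 + (4 + (11/3)*4*(1 + 9)) = -936 + (4 + (11/3)*4*10) = -936 + (4 + 440/3) = -936 + 452/3 = -2356/3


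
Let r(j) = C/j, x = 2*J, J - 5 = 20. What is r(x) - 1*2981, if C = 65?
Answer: -29797/10 ≈ -2979.7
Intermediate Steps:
J = 25 (J = 5 + 20 = 25)
x = 50 (x = 2*25 = 50)
r(j) = 65/j
r(x) - 1*2981 = 65/50 - 1*2981 = 65*(1/50) - 2981 = 13/10 - 2981 = -29797/10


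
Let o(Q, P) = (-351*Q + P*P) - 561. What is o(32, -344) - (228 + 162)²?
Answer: -45557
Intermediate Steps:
o(Q, P) = -561 + P² - 351*Q (o(Q, P) = (-351*Q + P²) - 561 = (P² - 351*Q) - 561 = -561 + P² - 351*Q)
o(32, -344) - (228 + 162)² = (-561 + (-344)² - 351*32) - (228 + 162)² = (-561 + 118336 - 11232) - 1*390² = 106543 - 1*152100 = 106543 - 152100 = -45557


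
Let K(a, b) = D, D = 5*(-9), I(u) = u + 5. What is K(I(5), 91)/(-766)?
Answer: 45/766 ≈ 0.058747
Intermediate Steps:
I(u) = 5 + u
D = -45
K(a, b) = -45
K(I(5), 91)/(-766) = -45/(-766) = -45*(-1/766) = 45/766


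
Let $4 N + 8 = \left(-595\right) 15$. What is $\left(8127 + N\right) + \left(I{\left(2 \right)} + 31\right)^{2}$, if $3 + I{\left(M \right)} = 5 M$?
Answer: $\frac{29351}{4} \approx 7337.8$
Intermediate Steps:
$I{\left(M \right)} = -3 + 5 M$
$N = - \frac{8933}{4}$ ($N = -2 + \frac{\left(-595\right) 15}{4} = -2 + \frac{1}{4} \left(-8925\right) = -2 - \frac{8925}{4} = - \frac{8933}{4} \approx -2233.3$)
$\left(8127 + N\right) + \left(I{\left(2 \right)} + 31\right)^{2} = \left(8127 - \frac{8933}{4}\right) + \left(\left(-3 + 5 \cdot 2\right) + 31\right)^{2} = \frac{23575}{4} + \left(\left(-3 + 10\right) + 31\right)^{2} = \frac{23575}{4} + \left(7 + 31\right)^{2} = \frac{23575}{4} + 38^{2} = \frac{23575}{4} + 1444 = \frac{29351}{4}$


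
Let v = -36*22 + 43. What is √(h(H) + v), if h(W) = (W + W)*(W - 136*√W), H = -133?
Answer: √(34629 + 36176*I*√133) ≈ 476.06 + 438.18*I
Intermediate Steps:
h(W) = 2*W*(W - 136*√W) (h(W) = (2*W)*(W - 136*√W) = 2*W*(W - 136*√W))
v = -749 (v = -792 + 43 = -749)
√(h(H) + v) = √((-(-36176)*I*√133 + 2*(-133)²) - 749) = √((-(-36176)*I*√133 + 2*17689) - 749) = √((36176*I*√133 + 35378) - 749) = √((35378 + 36176*I*√133) - 749) = √(34629 + 36176*I*√133)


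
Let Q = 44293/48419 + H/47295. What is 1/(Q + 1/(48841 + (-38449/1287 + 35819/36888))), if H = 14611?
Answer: 252698616764961191685/309237227342858941148 ≈ 0.81717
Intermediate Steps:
Q = 2802287444/2289976605 (Q = 44293/48419 + 14611/47295 = 2802287444/2289976605 ≈ 1.2237)
1/(Q + 1/(48841 + (-38449/1287 + 35819/36888))) = 1/(2802287444/2289976605 + 1/(48841 + (-38449/1287 + 35819/36888))) = 1/(2802287444/2289976605 + 1/(48841 - 457402553/15824952)) = 1/(2802287444/2289976605 + 1/(772449078079/15824952)) = 1/(2802287444/2289976605 + 15824952/772449078079) = 1/(309237227342858941148/252698616764961191685) = 252698616764961191685/309237227342858941148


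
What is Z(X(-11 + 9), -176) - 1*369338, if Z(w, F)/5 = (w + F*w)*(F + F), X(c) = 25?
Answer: 7330662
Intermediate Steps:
Z(w, F) = 10*F*(w + F*w) (Z(w, F) = 5*((w + F*w)*(F + F)) = 5*((w + F*w)*(2*F)) = 5*(2*F*(w + F*w)) = 10*F*(w + F*w))
Z(X(-11 + 9), -176) - 1*369338 = 10*(-176)*25*(1 - 176) - 1*369338 = 10*(-176)*25*(-175) - 369338 = 7700000 - 369338 = 7330662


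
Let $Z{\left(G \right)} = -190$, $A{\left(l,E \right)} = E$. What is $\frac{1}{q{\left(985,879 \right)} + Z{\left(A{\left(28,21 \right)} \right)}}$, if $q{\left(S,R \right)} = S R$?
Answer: $\frac{1}{865625} \approx 1.1552 \cdot 10^{-6}$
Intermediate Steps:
$q{\left(S,R \right)} = R S$
$\frac{1}{q{\left(985,879 \right)} + Z{\left(A{\left(28,21 \right)} \right)}} = \frac{1}{879 \cdot 985 - 190} = \frac{1}{865815 - 190} = \frac{1}{865625}$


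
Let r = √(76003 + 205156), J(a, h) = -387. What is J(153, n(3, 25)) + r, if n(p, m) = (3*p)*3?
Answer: -387 + √281159 ≈ 143.24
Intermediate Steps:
n(p, m) = 9*p
r = √281159 ≈ 530.24
J(153, n(3, 25)) + r = -387 + √281159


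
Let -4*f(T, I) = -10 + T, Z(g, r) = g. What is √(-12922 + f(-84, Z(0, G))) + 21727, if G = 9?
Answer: 21727 + I*√51594/2 ≈ 21727.0 + 113.57*I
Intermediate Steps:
f(T, I) = 5/2 - T/4 (f(T, I) = -(-10 + T)/4 = 5/2 - T/4)
√(-12922 + f(-84, Z(0, G))) + 21727 = √(-12922 + (5/2 - ¼*(-84))) + 21727 = √(-12922 + (5/2 + 21)) + 21727 = √(-12922 + 47/2) + 21727 = √(-25797/2) + 21727 = I*√51594/2 + 21727 = 21727 + I*√51594/2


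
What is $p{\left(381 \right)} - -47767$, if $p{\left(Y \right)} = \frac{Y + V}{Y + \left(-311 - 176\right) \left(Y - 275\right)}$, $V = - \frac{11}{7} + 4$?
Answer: $\frac{17133399245}{358687} \approx 47767.0$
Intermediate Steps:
$V = \frac{17}{7}$ ($V = \left(-11\right) \frac{1}{7} + 4 = - \frac{11}{7} + 4 = \frac{17}{7} \approx 2.4286$)
$p{\left(Y \right)} = \frac{\frac{17}{7} + Y}{133925 - 486 Y}$ ($p{\left(Y \right)} = \frac{Y + \frac{17}{7}}{Y + \left(-311 - 176\right) \left(Y - 275\right)} = \frac{\frac{17}{7} + Y}{Y - 487 \left(-275 + Y\right)} = \frac{\frac{17}{7} + Y}{Y - \left(-133925 + 487 Y\right)} = \frac{\frac{17}{7} + Y}{133925 - 486 Y}$)
$p{\left(381 \right)} - -47767 = \frac{-17 - 2667}{7 \left(-133925 + 486 \cdot 381\right)} - -47767 = \frac{-17 - 2667}{7 \left(-133925 + 185166\right)} + 47767 = \frac{1}{7} \cdot \frac{1}{51241} \left(-2684\right) + 47767 = - \frac{2684}{358687} + 47767 = \frac{17133399245}{358687}$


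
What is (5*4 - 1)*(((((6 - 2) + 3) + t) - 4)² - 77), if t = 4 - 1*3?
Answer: -1159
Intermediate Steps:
t = 1 (t = 4 - 3 = 1)
(5*4 - 1)*(((((6 - 2) + 3) + t) - 4)² - 77) = (5*4 - 1)*(((((6 - 2) + 3) + 1) - 4)² - 77) = (20 - 1)*((((4 + 3) + 1) - 4)² - 77) = 19*(((7 + 1) - 4)² - 77) = 19*((8 - 4)² - 77) = 19*(4² - 77) = 19*(16 - 77) = 19*(-61) = -1159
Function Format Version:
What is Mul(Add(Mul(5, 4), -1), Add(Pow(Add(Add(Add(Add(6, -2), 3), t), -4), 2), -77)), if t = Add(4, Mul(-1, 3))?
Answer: -1159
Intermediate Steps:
t = 1 (t = Add(4, -3) = 1)
Mul(Add(Mul(5, 4), -1), Add(Pow(Add(Add(Add(Add(6, -2), 3), t), -4), 2), -77)) = Mul(Add(Mul(5, 4), -1), Add(Pow(Add(Add(Add(Add(6, -2), 3), 1), -4), 2), -77)) = Mul(Add(20, -1), Add(Pow(Add(Add(Add(4, 3), 1), -4), 2), -77)) = Mul(19, Add(Pow(Add(Add(7, 1), -4), 2), -77)) = Mul(19, Add(Pow(Add(8, -4), 2), -77)) = Mul(19, Add(Pow(4, 2), -77)) = Mul(19, Add(16, -77)) = Mul(19, -61) = -1159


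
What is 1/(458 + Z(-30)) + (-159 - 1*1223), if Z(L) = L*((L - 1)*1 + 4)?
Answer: -1752375/1268 ≈ -1382.0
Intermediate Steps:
Z(L) = L*(3 + L) (Z(L) = L*((-1 + L)*1 + 4) = L*((-1 + L) + 4) = L*(3 + L))
1/(458 + Z(-30)) + (-159 - 1*1223) = 1/(458 - 30*(3 - 30)) + (-159 - 1*1223) = 1/(458 - 30*(-27)) + (-159 - 1223) = 1/(458 + 810) - 1382 = 1/1268 - 1382 = -1752375/1268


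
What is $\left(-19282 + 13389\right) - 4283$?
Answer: $-10176$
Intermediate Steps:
$\left(-19282 + 13389\right) - 4283 = -5893 - 4283 = -10176$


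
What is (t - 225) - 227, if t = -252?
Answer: -704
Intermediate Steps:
(t - 225) - 227 = (-252 - 225) - 227 = -477 - 227 = -704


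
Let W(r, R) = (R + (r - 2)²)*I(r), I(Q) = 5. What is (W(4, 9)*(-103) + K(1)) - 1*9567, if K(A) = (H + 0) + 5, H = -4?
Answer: -16261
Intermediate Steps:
K(A) = 1 (K(A) = (-4 + 0) + 5 = -4 + 5 = 1)
W(r, R) = 5*R + 5*(-2 + r)² (W(r, R) = (R + (r - 2)²)*5 = (R + (-2 + r)²)*5 = 5*R + 5*(-2 + r)²)
(W(4, 9)*(-103) + K(1)) - 1*9567 = ((5*9 + 5*(-2 + 4)²)*(-103) + 1) - 1*9567 = ((45 + 5*2²)*(-103) + 1) - 9567 = ((45 + 5*4)*(-103) + 1) - 9567 = ((45 + 20)*(-103) + 1) - 9567 = (65*(-103) + 1) - 9567 = (-6695 + 1) - 9567 = -6694 - 9567 = -16261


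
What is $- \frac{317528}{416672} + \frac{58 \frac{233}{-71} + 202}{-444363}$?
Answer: $- \frac{417428388565}{547746125644} \approx -0.76208$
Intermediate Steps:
$- \frac{317528}{416672} + \frac{58 \frac{233}{-71} + 202}{-444363} = \left(-317528\right) \frac{1}{416672} + \left(58 \cdot 233 \left(- \frac{1}{71}\right) + 202\right) \left(- \frac{1}{444363}\right) = - \frac{39691}{52084} + \left(58 \left(- \frac{233}{71}\right) + 202\right) \left(- \frac{1}{444363}\right) = - \frac{39691}{52084} + \left(- \frac{13514}{71} + 202\right) \left(- \frac{1}{444363}\right) = - \frac{39691}{52084} + \frac{828}{71} \left(- \frac{1}{444363}\right) = - \frac{39691}{52084} - \frac{276}{10516591} = - \frac{417428388565}{547746125644}$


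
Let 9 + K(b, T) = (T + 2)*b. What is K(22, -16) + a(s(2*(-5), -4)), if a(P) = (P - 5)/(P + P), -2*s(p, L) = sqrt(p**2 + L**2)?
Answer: -633/2 + 5*sqrt(29)/58 ≈ -316.04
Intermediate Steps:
s(p, L) = -sqrt(L**2 + p**2)/2 (s(p, L) = -sqrt(p**2 + L**2)/2 = -sqrt(L**2 + p**2)/2)
a(P) = (-5 + P)/(2*P) (a(P) = (-5 + P)/((2*P)) = (-5 + P)*(1/(2*P)) = (-5 + P)/(2*P))
K(b, T) = -9 + b*(2 + T) (K(b, T) = -9 + (T + 2)*b = -9 + (2 + T)*b = -9 + b*(2 + T))
K(22, -16) + a(s(2*(-5), -4)) = (-9 + 2*22 - 16*22) + (-5 - sqrt((-4)**2 + (2*(-5))**2)/2)/(2*((-sqrt((-4)**2 + (2*(-5))**2)/2))) = (-9 + 44 - 352) + (-5 - sqrt(16 + (-10)**2)/2)/(2*((-sqrt(16 + (-10)**2)/2))) = -317 + (-5 - sqrt(16 + 100)/2)/(2*((-sqrt(16 + 100)/2))) = -317 + (-5 - sqrt(29))/(2*((-sqrt(29)))) = -317 + (-sqrt(29)/29)*(-5 - sqrt(29))/2 = -317 - sqrt(29)*(-5 - sqrt(29))/58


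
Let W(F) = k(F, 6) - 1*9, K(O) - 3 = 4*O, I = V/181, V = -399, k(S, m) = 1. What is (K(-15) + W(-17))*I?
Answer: 25935/181 ≈ 143.29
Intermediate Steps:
I = -399/181 ≈ -2.2044
K(O) = 3 + 4*O
W(F) = -8 (W(F) = 1 - 1*9 = 1 - 9 = -8)
(K(-15) + W(-17))*I = ((3 + 4*(-15)) - 8)*(-399/181) = ((3 - 60) - 8)*(-399/181) = (-57 - 8)*(-399/181) = -65*(-399/181) = 25935/181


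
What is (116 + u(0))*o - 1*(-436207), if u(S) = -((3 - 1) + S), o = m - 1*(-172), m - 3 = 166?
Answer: 475081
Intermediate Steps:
m = 169 (m = 3 + 166 = 169)
o = 341 (o = 169 - 1*(-172) = 169 + 172 = 341)
u(S) = -2 - S (u(S) = -(2 + S) = -2 - S)
(116 + u(0))*o - 1*(-436207) = (116 + (-2 - 1*0))*341 - 1*(-436207) = (116 + (-2 + 0))*341 + 436207 = (116 - 2)*341 + 436207 = 114*341 + 436207 = 38874 + 436207 = 475081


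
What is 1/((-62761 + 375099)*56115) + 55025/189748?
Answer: 904704267553/3119778742860 ≈ 0.28999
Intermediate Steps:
1/((-62761 + 375099)*56115) + 55025/189748 = (1/56115)/312338 + 55025*(1/189748) = (1/312338)*(1/56115) + 55025/189748 = 1/17526846870 + 55025/189748 = 904704267553/3119778742860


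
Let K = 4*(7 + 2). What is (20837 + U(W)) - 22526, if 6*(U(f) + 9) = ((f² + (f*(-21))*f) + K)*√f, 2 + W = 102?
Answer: -1004914/3 ≈ -3.3497e+5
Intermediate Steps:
W = 100 (W = -2 + 102 = 100)
K = 36 (K = 4*9 = 36)
U(f) = -9 + √f*(36 - 20*f²)/6 (U(f) = -9 + (((f² + (f*(-21))*f) + 36)*√f)/6 = -9 + (((f² + (-21*f)*f) + 36)*√f)/6 = -9 + (((f² - 21*f²) + 36)*√f)/6 = -9 + ((-20*f² + 36)*√f)/6 = -9 + ((36 - 20*f²)*√f)/6 = -9 + (√f*(36 - 20*f²))/6 = -9 + √f*(36 - 20*f²)/6)
(20837 + U(W)) - 22526 = (20837 + (-9 + 6*√100 - 10*100^(5/2)/3)) - 22526 = (20837 + (-9 + 6*10 - 10/3*100000)) - 22526 = (20837 + (-9 + 60 - 1000000/3)) - 22526 = (20837 - 999847/3) - 22526 = -937336/3 - 22526 = -1004914/3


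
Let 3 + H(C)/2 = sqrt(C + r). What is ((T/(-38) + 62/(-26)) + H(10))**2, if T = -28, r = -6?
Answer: 811801/61009 ≈ 13.306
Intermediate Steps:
H(C) = -6 + 2*sqrt(-6 + C) (H(C) = -6 + 2*sqrt(C - 6) = -6 + 2*sqrt(-6 + C))
((T/(-38) + 62/(-26)) + H(10))**2 = ((-28/(-38) + 62/(-26)) + (-6 + 2*sqrt(-6 + 10)))**2 = ((-28*(-1/38) + 62*(-1/26)) + (-6 + 2*sqrt(4)))**2 = ((14/19 - 31/13) + (-6 + 2*2))**2 = (-407/247 + (-6 + 4))**2 = (-407/247 - 2)**2 = (-901/247)**2 = 811801/61009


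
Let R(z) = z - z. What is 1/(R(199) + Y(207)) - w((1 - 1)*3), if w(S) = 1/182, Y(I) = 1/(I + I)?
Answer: 75347/182 ≈ 413.99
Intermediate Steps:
R(z) = 0
Y(I) = 1/(2*I)
w(S) = 1/182
1/(R(199) + Y(207)) - w((1 - 1)*3) = 1/(0 + (1/2)/207) - 1*1/182 = 1/(0 + (1/2)*(1/207)) - 1/182 = 1/(0 + 1/414) - 1/182 = 1/(1/414) - 1/182 = 414 - 1/182 = 75347/182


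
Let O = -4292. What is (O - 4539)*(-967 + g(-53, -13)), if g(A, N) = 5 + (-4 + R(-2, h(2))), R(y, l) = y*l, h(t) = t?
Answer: 8566070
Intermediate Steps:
R(y, l) = l*y
g(A, N) = -3 (g(A, N) = 5 + (-4 + 2*(-2)) = 5 + (-4 - 4) = 5 - 8 = -3)
(O - 4539)*(-967 + g(-53, -13)) = (-4292 - 4539)*(-967 - 3) = -8831*(-970) = 8566070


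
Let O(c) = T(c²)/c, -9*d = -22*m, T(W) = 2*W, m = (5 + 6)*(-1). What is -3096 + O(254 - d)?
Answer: -22808/9 ≈ -2534.2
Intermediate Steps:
m = -11 (m = 11*(-1) = -11)
d = -242/9 (d = -(-22)*(-11)/9 = -⅑*242 = -242/9 ≈ -26.889)
O(c) = 2*c (O(c) = (2*c²)/c = 2*c)
-3096 + O(254 - d) = -3096 + 2*(254 - 1*(-242/9)) = -3096 + 2*(254 + 242/9) = -3096 + 2*(2528/9) = -3096 + 5056/9 = -22808/9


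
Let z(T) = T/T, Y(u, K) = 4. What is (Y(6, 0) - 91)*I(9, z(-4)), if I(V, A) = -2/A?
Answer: 174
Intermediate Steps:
z(T) = 1
(Y(6, 0) - 91)*I(9, z(-4)) = (4 - 91)*(-2/1) = -(-174) = -87*(-2) = 174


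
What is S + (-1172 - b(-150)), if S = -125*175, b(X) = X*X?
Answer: -45547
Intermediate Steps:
b(X) = X²
S = -21875
S + (-1172 - b(-150)) = -21875 + (-1172 - 1*(-150)²) = -21875 + (-1172 - 1*22500) = -21875 + (-1172 - 22500) = -21875 - 23672 = -45547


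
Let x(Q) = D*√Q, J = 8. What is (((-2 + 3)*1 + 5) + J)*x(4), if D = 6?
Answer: 168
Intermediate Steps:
x(Q) = 6*√Q
(((-2 + 3)*1 + 5) + J)*x(4) = (((-2 + 3)*1 + 5) + 8)*(6*√4) = ((1*1 + 5) + 8)*(6*2) = ((1 + 5) + 8)*12 = (6 + 8)*12 = 14*12 = 168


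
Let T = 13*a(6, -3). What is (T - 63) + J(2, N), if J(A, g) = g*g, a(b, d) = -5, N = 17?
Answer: 161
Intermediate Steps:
T = -65 (T = 13*(-5) = -65)
J(A, g) = g²
(T - 63) + J(2, N) = (-65 - 63) + 17² = -128 + 289 = 161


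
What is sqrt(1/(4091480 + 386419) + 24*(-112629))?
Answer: I*sqrt(54201344216328428397)/4477899 ≈ 1644.1*I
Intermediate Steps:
sqrt(1/(4091480 + 386419) + 24*(-112629)) = sqrt(1/4477899 - 2703096) = sqrt(-12104190875303/4477899) = I*sqrt(54201344216328428397)/4477899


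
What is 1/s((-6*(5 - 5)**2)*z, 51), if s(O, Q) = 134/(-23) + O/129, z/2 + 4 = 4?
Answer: -23/134 ≈ -0.17164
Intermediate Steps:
z = 0 (z = -8 + 2*4 = -8 + 8 = 0)
s(O, Q) = -134/23 + O/129 (s(O, Q) = 134*(-1/23) + O*(1/129) = -134/23 + O/129)
1/s((-6*(5 - 5)**2)*z, 51) = 1/(-134/23 + (-6*(5 - 5)**2*0)/129) = 1/(-134/23 + (-6*0**2*0)/129) = 1/(-134/23 + (-6*0*0)/129) = 1/(-134/23 + (0*0)/129) = 1/(-134/23 + (1/129)*0) = 1/(-134/23 + 0) = 1/(-134/23) = -23/134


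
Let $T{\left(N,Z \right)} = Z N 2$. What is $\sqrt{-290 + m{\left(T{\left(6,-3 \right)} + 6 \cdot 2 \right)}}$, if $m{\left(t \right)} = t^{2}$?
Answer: $\sqrt{286} \approx 16.912$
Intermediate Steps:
$T{\left(N,Z \right)} = 2 N Z$ ($T{\left(N,Z \right)} = N Z 2 = 2 N Z$)
$\sqrt{-290 + m{\left(T{\left(6,-3 \right)} + 6 \cdot 2 \right)}} = \sqrt{-290 + \left(2 \cdot 6 \left(-3\right) + 6 \cdot 2\right)^{2}} = \sqrt{-290 + \left(-36 + 12\right)^{2}} = \sqrt{-290 + \left(-24\right)^{2}} = \sqrt{-290 + 576} = \sqrt{286}$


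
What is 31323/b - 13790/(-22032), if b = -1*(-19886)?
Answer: 241084069/109532088 ≈ 2.2010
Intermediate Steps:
b = 19886
31323/b - 13790/(-22032) = 31323/19886 - 13790/(-22032) = 31323*(1/19886) - 13790*(-1/22032) = 31323/19886 + 6895/11016 = 241084069/109532088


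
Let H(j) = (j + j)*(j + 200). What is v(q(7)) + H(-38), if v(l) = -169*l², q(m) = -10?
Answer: -29212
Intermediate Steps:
H(j) = 2*j*(200 + j) (H(j) = (2*j)*(200 + j) = 2*j*(200 + j))
v(q(7)) + H(-38) = -169*(-10)² + 2*(-38)*(200 - 38) = -169*100 + 2*(-38)*162 = -16900 - 12312 = -29212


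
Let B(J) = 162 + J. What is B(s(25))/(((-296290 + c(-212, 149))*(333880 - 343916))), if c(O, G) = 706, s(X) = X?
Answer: 187/2966481024 ≈ 6.3038e-8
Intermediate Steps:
B(s(25))/(((-296290 + c(-212, 149))*(333880 - 343916))) = (162 + 25)/(((-296290 + 706)*(333880 - 343916))) = 187/((-295584*(-10036))) = 187/2966481024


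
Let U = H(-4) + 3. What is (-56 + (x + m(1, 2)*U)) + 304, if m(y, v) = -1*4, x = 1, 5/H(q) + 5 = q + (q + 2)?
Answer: 2627/11 ≈ 238.82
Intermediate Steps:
H(q) = 5/(-3 + 2*q) (H(q) = 5/(-5 + (q + (q + 2))) = 5/(-5 + (q + (2 + q))) = 5/(-5 + (2 + 2*q)) = 5/(-3 + 2*q))
m(y, v) = -4
U = 28/11 (U = 5/(-3 + 2*(-4)) + 3 = 5/(-3 - 8) + 3 = 5/(-11) + 3 = 5*(-1/11) + 3 = -5/11 + 3 = 28/11 ≈ 2.5455)
(-56 + (x + m(1, 2)*U)) + 304 = (-56 + (1 - 4*28/11)) + 304 = (-56 + (1 - 112/11)) + 304 = (-56 - 101/11) + 304 = -717/11 + 304 = 2627/11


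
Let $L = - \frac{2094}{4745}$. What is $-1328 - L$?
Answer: $- \frac{6299266}{4745} \approx -1327.6$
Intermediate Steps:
$L = - \frac{2094}{4745}$ ($L = \left(-2094\right) \frac{1}{4745} = - \frac{2094}{4745} \approx -0.44131$)
$-1328 - L = -1328 - - \frac{2094}{4745} = -1328 + \frac{2094}{4745} = - \frac{6299266}{4745}$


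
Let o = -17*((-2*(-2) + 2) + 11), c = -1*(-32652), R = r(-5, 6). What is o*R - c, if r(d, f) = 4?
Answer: -33808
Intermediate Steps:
R = 4
c = 32652
o = -289 (o = -17*((4 + 2) + 11) = -17*(6 + 11) = -17*17 = -289)
o*R - c = -289*4 - 1*32652 = -1156 - 32652 = -33808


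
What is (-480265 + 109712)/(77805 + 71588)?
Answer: -370553/149393 ≈ -2.4804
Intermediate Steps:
(-480265 + 109712)/(77805 + 71588) = -370553/149393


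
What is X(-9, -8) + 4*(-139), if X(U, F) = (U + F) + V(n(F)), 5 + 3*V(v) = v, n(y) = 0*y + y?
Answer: -1732/3 ≈ -577.33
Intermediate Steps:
n(y) = y (n(y) = 0 + y = y)
V(v) = -5/3 + v/3
X(U, F) = -5/3 + U + 4*F/3 (X(U, F) = (U + F) + (-5/3 + F/3) = (F + U) + (-5/3 + F/3) = -5/3 + U + 4*F/3)
X(-9, -8) + 4*(-139) = (-5/3 - 9 + (4/3)*(-8)) + 4*(-139) = (-5/3 - 9 - 32/3) - 556 = -64/3 - 556 = -1732/3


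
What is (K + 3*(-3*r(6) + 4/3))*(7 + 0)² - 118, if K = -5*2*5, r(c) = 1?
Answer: -2813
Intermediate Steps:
K = -50 (K = -10*5 = -50)
(K + 3*(-3*r(6) + 4/3))*(7 + 0)² - 118 = (-50 + 3*(-3*1 + 4/3))*(7 + 0)² - 118 = (-50 + 3*(-3 + 4*(⅓)))*7² - 118 = (-50 + 3*(-3 + 4/3))*49 - 118 = (-50 + 3*(-5/3))*49 - 118 = (-50 - 5)*49 - 118 = -55*49 - 118 = -2695 - 118 = -2813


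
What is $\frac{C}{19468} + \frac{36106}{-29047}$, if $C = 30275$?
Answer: $\frac{5693107}{18241516} \approx 0.3121$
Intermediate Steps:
$\frac{C}{19468} + \frac{36106}{-29047} = \frac{30275}{19468} + \frac{36106}{-29047} = 30275 \cdot \frac{1}{19468} + 36106 \left(- \frac{1}{29047}\right) = \frac{30275}{19468} - \frac{36106}{29047} = \frac{5693107}{18241516}$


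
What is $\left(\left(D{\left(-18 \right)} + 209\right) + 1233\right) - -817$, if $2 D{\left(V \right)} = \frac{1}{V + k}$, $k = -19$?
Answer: $\frac{167165}{74} \approx 2259.0$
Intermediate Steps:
$D{\left(V \right)} = \frac{1}{2 \left(-19 + V\right)}$ ($D{\left(V \right)} = \frac{1}{2 \left(V - 19\right)} = \frac{1}{2 \left(-19 + V\right)}$)
$\left(\left(D{\left(-18 \right)} + 209\right) + 1233\right) - -817 = \left(\left(\frac{1}{2 \left(-19 - 18\right)} + 209\right) + 1233\right) - -817 = \left(\left(\frac{1}{2 \left(-37\right)} + 209\right) + 1233\right) + 817 = \left(\left(\frac{1}{2} \left(- \frac{1}{37}\right) + 209\right) + 1233\right) + 817 = \left(\left(- \frac{1}{74} + 209\right) + 1233\right) + 817 = \left(\frac{15465}{74} + 1233\right) + 817 = \frac{106707}{74} + 817 = \frac{167165}{74}$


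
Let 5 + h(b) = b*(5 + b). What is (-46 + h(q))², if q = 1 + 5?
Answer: 225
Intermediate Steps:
q = 6
h(b) = -5 + b*(5 + b)
(-46 + h(q))² = (-46 + (-5 + 6² + 5*6))² = (-46 + (-5 + 36 + 30))² = (-46 + 61)² = 15² = 225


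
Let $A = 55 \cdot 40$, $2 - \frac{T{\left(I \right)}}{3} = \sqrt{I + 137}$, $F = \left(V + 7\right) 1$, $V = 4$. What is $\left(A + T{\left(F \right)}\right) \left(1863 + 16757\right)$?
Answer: $41075720 - 111720 \sqrt{37} \approx 4.0396 \cdot 10^{7}$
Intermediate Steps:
$F = 11$ ($F = \left(4 + 7\right) 1 = 11 \cdot 1 = 11$)
$T{\left(I \right)} = 6 - 3 \sqrt{137 + I}$ ($T{\left(I \right)} = 6 - 3 \sqrt{I + 137} = 6 - 3 \sqrt{137 + I}$)
$A = 2200$
$\left(A + T{\left(F \right)}\right) \left(1863 + 16757\right) = \left(2200 + \left(6 - 3 \sqrt{137 + 11}\right)\right) \left(1863 + 16757\right) = \left(2200 + \left(6 - 3 \sqrt{148}\right)\right) 18620 = \left(2200 + \left(6 - 3 \cdot 2 \sqrt{37}\right)\right) 18620 = \left(2200 + \left(6 - 6 \sqrt{37}\right)\right) 18620 = \left(2206 - 6 \sqrt{37}\right) 18620 = 41075720 - 111720 \sqrt{37}$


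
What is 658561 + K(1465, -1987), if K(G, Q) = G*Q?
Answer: -2252394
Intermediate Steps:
658561 + K(1465, -1987) = 658561 + 1465*(-1987) = 658561 - 2910955 = -2252394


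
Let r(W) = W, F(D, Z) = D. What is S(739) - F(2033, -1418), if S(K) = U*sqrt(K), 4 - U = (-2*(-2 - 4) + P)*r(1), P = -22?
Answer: -2033 + 14*sqrt(739) ≈ -1652.4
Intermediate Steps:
U = 14 (U = 4 - (-2*(-2 - 4) - 22) = 4 - (-2*(-6) - 22) = 4 - (12 - 22) = 4 - (-10) = 4 - 1*(-10) = 4 + 10 = 14)
S(K) = 14*sqrt(K)
S(739) - F(2033, -1418) = 14*sqrt(739) - 1*2033 = 14*sqrt(739) - 2033 = -2033 + 14*sqrt(739)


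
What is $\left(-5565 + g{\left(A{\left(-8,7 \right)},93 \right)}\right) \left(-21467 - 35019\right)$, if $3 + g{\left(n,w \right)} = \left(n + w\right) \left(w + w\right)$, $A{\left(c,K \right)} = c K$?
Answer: $-74222604$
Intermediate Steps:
$A{\left(c,K \right)} = K c$
$g{\left(n,w \right)} = -3 + 2 w \left(n + w\right)$ ($g{\left(n,w \right)} = -3 + \left(n + w\right) \left(w + w\right) = -3 + \left(n + w\right) 2 w = -3 + 2 w \left(n + w\right)$)
$\left(-5565 + g{\left(A{\left(-8,7 \right)},93 \right)}\right) \left(-21467 - 35019\right) = \left(-5565 + \left(-3 + 2 \cdot 93^{2} + 2 \cdot 7 \left(-8\right) 93\right)\right) \left(-21467 - 35019\right) = \left(-5565 + \left(-3 + 2 \cdot 8649 + 2 \left(-56\right) 93\right)\right) \left(-56486\right) = \left(-5565 - -6879\right) \left(-56486\right) = \left(-5565 + 6879\right) \left(-56486\right) = 1314 \left(-56486\right) = -74222604$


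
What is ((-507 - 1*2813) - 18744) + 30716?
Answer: 8652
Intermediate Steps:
((-507 - 1*2813) - 18744) + 30716 = ((-507 - 2813) - 18744) + 30716 = (-3320 - 18744) + 30716 = -22064 + 30716 = 8652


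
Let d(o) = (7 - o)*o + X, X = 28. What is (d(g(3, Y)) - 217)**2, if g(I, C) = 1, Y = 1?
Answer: 33489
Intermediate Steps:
d(o) = 28 + o*(7 - o) (d(o) = (7 - o)*o + 28 = o*(7 - o) + 28 = 28 + o*(7 - o))
(d(g(3, Y)) - 217)**2 = ((28 - 1*1**2 + 7*1) - 217)**2 = ((28 - 1*1 + 7) - 217)**2 = ((28 - 1 + 7) - 217)**2 = (34 - 217)**2 = (-183)**2 = 33489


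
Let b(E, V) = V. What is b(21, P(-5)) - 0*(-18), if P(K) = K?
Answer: -5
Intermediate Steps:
b(21, P(-5)) - 0*(-18) = -5 - 0*(-18) = -5 - 1*0 = -5 + 0 = -5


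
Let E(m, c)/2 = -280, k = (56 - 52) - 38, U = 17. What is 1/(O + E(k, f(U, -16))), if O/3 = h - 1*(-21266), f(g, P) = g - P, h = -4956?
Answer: 1/48370 ≈ 2.0674e-5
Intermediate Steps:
O = 48930 (O = 3*(-4956 - 1*(-21266)) = 3*(-4956 + 21266) = 3*16310 = 48930)
k = -34 (k = 4 - 38 = -34)
E(m, c) = -560 (E(m, c) = 2*(-280) = -560)
1/(O + E(k, f(U, -16))) = 1/(48930 - 560) = 1/48370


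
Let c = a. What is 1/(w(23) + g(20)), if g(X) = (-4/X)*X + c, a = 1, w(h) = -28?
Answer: -1/31 ≈ -0.032258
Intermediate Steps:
c = 1
g(X) = -3 (g(X) = (-4/X)*X + 1 = -4 + 1 = -3)
1/(w(23) + g(20)) = 1/(-28 - 3) = 1/(-31) = -1/31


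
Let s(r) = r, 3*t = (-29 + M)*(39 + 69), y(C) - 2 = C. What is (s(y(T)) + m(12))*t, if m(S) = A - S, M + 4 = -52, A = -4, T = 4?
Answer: 30600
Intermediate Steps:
y(C) = 2 + C
M = -56 (M = -4 - 52 = -56)
m(S) = -4 - S
t = -3060 (t = ((-29 - 56)*(39 + 69))/3 = (-85*108)/3 = (1/3)*(-9180) = -3060)
(s(y(T)) + m(12))*t = ((2 + 4) + (-4 - 1*12))*(-3060) = (6 + (-4 - 12))*(-3060) = (6 - 16)*(-3060) = -10*(-3060) = 30600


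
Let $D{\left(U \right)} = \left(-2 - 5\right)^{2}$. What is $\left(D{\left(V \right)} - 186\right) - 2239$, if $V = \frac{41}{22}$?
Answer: $-2376$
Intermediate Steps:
$V = \frac{41}{22}$ ($V = 41 \cdot \frac{1}{22} = \frac{41}{22} \approx 1.8636$)
$D{\left(U \right)} = 49$ ($D{\left(U \right)} = \left(-7\right)^{2} = 49$)
$\left(D{\left(V \right)} - 186\right) - 2239 = \left(49 - 186\right) - 2239 = -137 - 2239 = -2376$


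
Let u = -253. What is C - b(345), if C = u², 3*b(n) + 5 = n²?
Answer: 73007/3 ≈ 24336.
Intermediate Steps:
b(n) = -5/3 + n²/3
C = 64009 (C = (-253)² = 64009)
C - b(345) = 64009 - (-5/3 + (⅓)*345²) = 64009 - (-5/3 + (⅓)*119025) = 64009 - (-5/3 + 39675) = 64009 - 1*119020/3 = 64009 - 119020/3 = 73007/3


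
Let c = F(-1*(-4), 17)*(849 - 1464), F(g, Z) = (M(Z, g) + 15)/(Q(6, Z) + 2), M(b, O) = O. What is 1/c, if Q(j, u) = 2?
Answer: -4/11685 ≈ -0.00034232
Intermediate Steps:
F(g, Z) = 15/4 + g/4 (F(g, Z) = (g + 15)/(2 + 2) = (15 + g)/4 = (15 + g)*(¼) = 15/4 + g/4)
c = -11685/4 (c = (15/4 + (-1*(-4))/4)*(849 - 1464) = (15/4 + (¼)*4)*(-615) = (15/4 + 1)*(-615) = (19/4)*(-615) = -11685/4 ≈ -2921.3)
1/c = 1/(-11685/4) = -4/11685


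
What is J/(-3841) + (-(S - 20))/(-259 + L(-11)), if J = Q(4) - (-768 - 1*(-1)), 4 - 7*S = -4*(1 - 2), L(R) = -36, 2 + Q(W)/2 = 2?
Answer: -60617/226619 ≈ -0.26748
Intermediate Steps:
Q(W) = 0 (Q(W) = -4 + 2*2 = -4 + 4 = 0)
S = 0 (S = 4/7 - (-4)*(1 - 2)/7 = 4/7 - (-4)*(-1)/7 = 4/7 - ⅐*4 = 4/7 - 4/7 = 0)
J = 767 (J = 0 - (-768 - 1*(-1)) = 0 - (-768 + 1) = 0 - 1*(-767) = 0 + 767 = 767)
J/(-3841) + (-(S - 20))/(-259 + L(-11)) = 767/(-3841) + (-(0 - 20))/(-259 - 36) = 767*(-1/3841) - 1*(-20)/(-295) = -767/3841 + 20*(-1/295) = -767/3841 - 4/59 = -60617/226619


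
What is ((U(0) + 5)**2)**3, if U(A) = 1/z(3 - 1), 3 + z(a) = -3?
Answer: 594823321/46656 ≈ 12749.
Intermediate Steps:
z(a) = -6 (z(a) = -3 - 3 = -6)
U(A) = -1/6 (U(A) = 1/(-6) = -1/6)
((U(0) + 5)**2)**3 = ((-1/6 + 5)**2)**3 = ((29/6)**2)**3 = (841/36)**3 = 594823321/46656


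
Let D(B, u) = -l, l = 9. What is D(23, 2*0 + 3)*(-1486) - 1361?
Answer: 12013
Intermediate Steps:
D(B, u) = -9 (D(B, u) = -1*9 = -9)
D(23, 2*0 + 3)*(-1486) - 1361 = -9*(-1486) - 1361 = 13374 - 1361 = 12013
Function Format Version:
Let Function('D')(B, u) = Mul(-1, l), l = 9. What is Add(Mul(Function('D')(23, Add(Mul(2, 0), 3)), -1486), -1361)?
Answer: 12013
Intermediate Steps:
Function('D')(B, u) = -9 (Function('D')(B, u) = Mul(-1, 9) = -9)
Add(Mul(Function('D')(23, Add(Mul(2, 0), 3)), -1486), -1361) = Add(Mul(-9, -1486), -1361) = Add(13374, -1361) = 12013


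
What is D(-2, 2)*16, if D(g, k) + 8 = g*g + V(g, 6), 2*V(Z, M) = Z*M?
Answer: -160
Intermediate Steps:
V(Z, M) = M*Z/2 (V(Z, M) = (Z*M)/2 = (M*Z)/2 = M*Z/2)
D(g, k) = -8 + g² + 3*g (D(g, k) = -8 + (g*g + (½)*6*g) = -8 + (g² + 3*g) = -8 + g² + 3*g)
D(-2, 2)*16 = (-8 + (-2)² + 3*(-2))*16 = (-8 + 4 - 6)*16 = -10*16 = -160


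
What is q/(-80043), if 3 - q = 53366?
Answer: 53363/80043 ≈ 0.66668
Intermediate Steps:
q = -53363 (q = 3 - 1*53366 = 3 - 53366 = -53363)
q/(-80043) = -53363/(-80043) = -53363*(-1/80043) = 53363/80043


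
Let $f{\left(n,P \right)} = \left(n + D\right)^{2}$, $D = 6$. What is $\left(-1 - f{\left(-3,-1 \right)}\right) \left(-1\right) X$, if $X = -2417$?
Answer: $-24170$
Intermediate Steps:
$f{\left(n,P \right)} = \left(6 + n\right)^{2}$ ($f{\left(n,P \right)} = \left(n + 6\right)^{2} = \left(6 + n\right)^{2}$)
$\left(-1 - f{\left(-3,-1 \right)}\right) \left(-1\right) X = \left(-1 - \left(6 - 3\right)^{2}\right) \left(-1\right) \left(-2417\right) = \left(-1 - 3^{2}\right) \left(-1\right) \left(-2417\right) = \left(-1 - 9\right) \left(-1\right) \left(-2417\right) = \left(-10\right) \left(-1\right) \left(-2417\right) = 10 \left(-2417\right) = -24170$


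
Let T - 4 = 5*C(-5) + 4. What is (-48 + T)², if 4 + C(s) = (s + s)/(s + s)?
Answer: 3025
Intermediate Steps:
C(s) = -3 (C(s) = -4 + (s + s)/(s + s) = -4 + (2*s)/((2*s)) = -4 + (2*s)*(1/(2*s)) = -4 + 1 = -3)
T = -7 (T = 4 + (5*(-3) + 4) = 4 + (-15 + 4) = 4 - 11 = -7)
(-48 + T)² = (-48 - 7)² = (-55)² = 3025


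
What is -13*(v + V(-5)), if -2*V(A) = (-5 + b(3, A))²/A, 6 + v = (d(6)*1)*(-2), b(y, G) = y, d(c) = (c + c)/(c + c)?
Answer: 494/5 ≈ 98.800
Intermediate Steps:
d(c) = 1 (d(c) = (2*c)/((2*c)) = (2*c)*(1/(2*c)) = 1)
v = -8 (v = -6 + (1*1)*(-2) = -6 + 1*(-2) = -6 - 2 = -8)
V(A) = -2/A (V(A) = -(-5 + 3)²/(2*A) = -(-2)²/(2*A) = -2/A)
-13*(v + V(-5)) = -13*(-8 - 2/(-5)) = -13*(-8 - 2*(-⅕)) = -13*(-8 + ⅖) = -13*(-38/5) = 494/5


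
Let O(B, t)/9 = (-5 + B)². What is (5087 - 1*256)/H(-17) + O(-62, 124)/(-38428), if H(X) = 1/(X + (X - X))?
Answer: -3156016757/38428 ≈ -82128.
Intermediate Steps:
O(B, t) = 9*(-5 + B)²
H(X) = 1/X (H(X) = 1/(X + 0) = 1/X)
(5087 - 1*256)/H(-17) + O(-62, 124)/(-38428) = (5087 - 1*256)/(1/(-17)) + (9*(-5 - 62)²)/(-38428) = (5087 - 256)/(-1/17) + (9*(-67)²)*(-1/38428) = 4831*(-17) + (9*4489)*(-1/38428) = -82127 + 40401*(-1/38428) = -82127 - 40401/38428 = -3156016757/38428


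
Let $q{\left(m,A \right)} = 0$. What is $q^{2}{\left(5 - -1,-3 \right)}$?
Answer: $0$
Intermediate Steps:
$q^{2}{\left(5 - -1,-3 \right)} = 0^{2} = 0$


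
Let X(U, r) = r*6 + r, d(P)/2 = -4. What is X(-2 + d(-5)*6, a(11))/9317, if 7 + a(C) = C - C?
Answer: -7/1331 ≈ -0.0052592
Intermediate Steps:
a(C) = -7 (a(C) = -7 + (C - C) = -7 + 0 = -7)
d(P) = -8 (d(P) = 2*(-4) = -8)
X(U, r) = 7*r (X(U, r) = 6*r + r = 7*r)
X(-2 + d(-5)*6, a(11))/9317 = (7*(-7))/9317 = -49*1/9317 = -7/1331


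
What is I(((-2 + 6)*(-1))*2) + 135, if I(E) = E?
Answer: 127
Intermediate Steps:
I(((-2 + 6)*(-1))*2) + 135 = ((-2 + 6)*(-1))*2 + 135 = (4*(-1))*2 + 135 = -4*2 + 135 = -8 + 135 = 127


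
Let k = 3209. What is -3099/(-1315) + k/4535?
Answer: 730952/238541 ≈ 3.0643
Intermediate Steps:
-3099/(-1315) + k/4535 = -3099/(-1315) + 3209/4535 = -3099*(-1/1315) + 3209*(1/4535) = 3099/1315 + 3209/4535 = 730952/238541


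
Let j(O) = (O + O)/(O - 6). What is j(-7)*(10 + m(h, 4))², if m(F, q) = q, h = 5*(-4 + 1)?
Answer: 2744/13 ≈ 211.08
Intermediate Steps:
j(O) = 2*O/(-6 + O) (j(O) = (2*O)/(-6 + O) = 2*O/(-6 + O))
h = -15 (h = 5*(-3) = -15)
j(-7)*(10 + m(h, 4))² = (2*(-7)/(-6 - 7))*(10 + 4)² = (2*(-7)/(-13))*14² = (2*(-7)*(-1/13))*196 = (14/13)*196 = 2744/13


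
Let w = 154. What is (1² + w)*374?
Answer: 57970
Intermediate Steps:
(1² + w)*374 = (1² + 154)*374 = (1 + 154)*374 = 155*374 = 57970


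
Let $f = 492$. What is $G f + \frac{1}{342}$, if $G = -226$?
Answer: $- \frac{38027663}{342} \approx -1.1119 \cdot 10^{5}$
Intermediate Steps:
$G f + \frac{1}{342} = \left(-226\right) 492 + \frac{1}{342} = -111192 + \frac{1}{342} = - \frac{38027663}{342}$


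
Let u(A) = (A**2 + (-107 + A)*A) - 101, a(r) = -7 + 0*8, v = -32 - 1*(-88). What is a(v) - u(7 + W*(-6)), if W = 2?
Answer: -491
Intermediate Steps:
v = 56 (v = -32 + 88 = 56)
a(r) = -7 (a(r) = -7 + 0 = -7)
u(A) = -101 + A**2 + A*(-107 + A) (u(A) = (A**2 + A*(-107 + A)) - 101 = -101 + A**2 + A*(-107 + A))
a(v) - u(7 + W*(-6)) = -7 - (-101 - 107*(7 + 2*(-6)) + 2*(7 + 2*(-6))**2) = -7 - (-101 - 107*(7 - 12) + 2*(7 - 12)**2) = -7 - (-101 - 107*(-5) + 2*(-5)**2) = -7 - (-101 + 535 + 2*25) = -7 - (-101 + 535 + 50) = -7 - 1*484 = -7 - 484 = -491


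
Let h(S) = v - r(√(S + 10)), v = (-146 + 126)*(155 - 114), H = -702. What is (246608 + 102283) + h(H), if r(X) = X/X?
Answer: 348070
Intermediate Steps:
r(X) = 1
v = -820 (v = -20*41 = -820)
h(S) = -821 (h(S) = -820 - 1*1 = -820 - 1 = -821)
(246608 + 102283) + h(H) = (246608 + 102283) - 821 = 348891 - 821 = 348070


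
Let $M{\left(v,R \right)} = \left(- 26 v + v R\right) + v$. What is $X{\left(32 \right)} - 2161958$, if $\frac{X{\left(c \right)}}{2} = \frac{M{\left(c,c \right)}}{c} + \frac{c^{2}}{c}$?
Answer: $-2161880$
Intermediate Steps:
$M{\left(v,R \right)} = - 25 v + R v$ ($M{\left(v,R \right)} = \left(- 26 v + R v\right) + v = - 25 v + R v$)
$X{\left(c \right)} = -50 + 4 c$ ($X{\left(c \right)} = 2 \left(\frac{c \left(-25 + c\right)}{c} + \frac{c^{2}}{c}\right) = 2 \left(\left(-25 + c\right) + c\right) = 2 \left(-25 + 2 c\right) = -50 + 4 c$)
$X{\left(32 \right)} - 2161958 = \left(-50 + 4 \cdot 32\right) - 2161958 = \left(-50 + 128\right) - 2161958 = 78 - 2161958 = -2161880$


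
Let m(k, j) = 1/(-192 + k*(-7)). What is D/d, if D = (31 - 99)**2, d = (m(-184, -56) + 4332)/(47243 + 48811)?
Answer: 486792450816/4747873 ≈ 1.0253e+5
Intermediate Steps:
m(k, j) = 1/(-192 - 7*k)
d = 4747873/105275184 (d = (-1/(192 + 7*(-184)) + 4332)/(47243 + 48811) = (-1/(192 - 1288) + 4332)/96054 = (-1/(-1096) + 4332)*(1/96054) = (-1*(-1/1096) + 4332)*(1/96054) = (1/1096 + 4332)*(1/96054) = (4747873/1096)*(1/96054) = 4747873/105275184 ≈ 0.045100)
D = 4624 (D = (-68)**2 = 4624)
D/d = 4624/(4747873/105275184) = 4624*(105275184/4747873) = 486792450816/4747873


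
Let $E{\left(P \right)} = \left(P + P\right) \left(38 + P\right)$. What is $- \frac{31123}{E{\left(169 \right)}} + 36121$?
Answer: $\frac{2527210763}{69966} \approx 36121.0$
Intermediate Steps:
$E{\left(P \right)} = 2 P \left(38 + P\right)$
$- \frac{31123}{E{\left(169 \right)}} + 36121 = - \frac{31123}{2 \cdot 169 \left(38 + 169\right)} + 36121 = - \frac{31123}{2 \cdot 169 \cdot 207} + 36121 = - \frac{31123}{69966} + 36121 = \frac{2527210763}{69966}$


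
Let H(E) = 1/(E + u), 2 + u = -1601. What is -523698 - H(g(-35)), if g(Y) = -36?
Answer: -858341021/1639 ≈ -5.2370e+5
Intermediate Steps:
u = -1603 (u = -2 - 1601 = -1603)
H(E) = 1/(-1603 + E) (H(E) = 1/(E - 1603) = 1/(-1603 + E))
-523698 - H(g(-35)) = -523698 - 1/(-1603 - 36) = -523698 - 1/(-1639) = -523698 - 1*(-1/1639) = -523698 + 1/1639 = -858341021/1639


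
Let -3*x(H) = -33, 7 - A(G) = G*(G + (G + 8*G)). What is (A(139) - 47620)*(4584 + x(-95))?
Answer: -1106581685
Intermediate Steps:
A(G) = 7 - 10*G**2 (A(G) = 7 - G*(G + (G + 8*G)) = 7 - G*(G + 9*G) = 7 - G*10*G = 7 - 10*G**2)
x(H) = 11 (x(H) = -1/3*(-33) = 11)
(A(139) - 47620)*(4584 + x(-95)) = ((7 - 10*139**2) - 47620)*(4584 + 11) = ((7 - 10*19321) - 47620)*4595 = ((7 - 193210) - 47620)*4595 = (-193203 - 47620)*4595 = -240823*4595 = -1106581685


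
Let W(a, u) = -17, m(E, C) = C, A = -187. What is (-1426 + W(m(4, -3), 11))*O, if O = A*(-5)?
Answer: -1349205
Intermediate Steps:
O = 935 (O = -187*(-5) = 935)
(-1426 + W(m(4, -3), 11))*O = (-1426 - 17)*935 = -1443*935 = -1349205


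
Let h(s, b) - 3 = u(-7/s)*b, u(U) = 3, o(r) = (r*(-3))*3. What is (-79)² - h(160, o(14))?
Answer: 6616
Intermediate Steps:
o(r) = -9*r (o(r) = -3*r*3 = -9*r)
h(s, b) = 3 + 3*b
(-79)² - h(160, o(14)) = (-79)² - (3 + 3*(-9*14)) = 6241 - (3 + 3*(-126)) = 6241 - (3 - 378) = 6241 - 1*(-375) = 6241 + 375 = 6616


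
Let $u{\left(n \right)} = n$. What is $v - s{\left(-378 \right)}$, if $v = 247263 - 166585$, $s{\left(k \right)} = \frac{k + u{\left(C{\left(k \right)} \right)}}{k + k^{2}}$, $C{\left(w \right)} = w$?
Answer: $\frac{30415608}{377} \approx 80678.0$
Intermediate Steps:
$s{\left(k \right)} = \frac{2 k}{k + k^{2}}$ ($s{\left(k \right)} = \frac{k + k}{k + k^{2}} = \frac{2 k}{k + k^{2}}$)
$v = 80678$ ($v = 247263 - 166585 = 80678$)
$v - s{\left(-378 \right)} = 80678 - \frac{2}{1 - 378} = 80678 - \frac{2}{-377} = 80678 - 2 \left(- \frac{1}{377}\right) = 80678 - - \frac{2}{377} = 80678 + \frac{2}{377} = \frac{30415608}{377}$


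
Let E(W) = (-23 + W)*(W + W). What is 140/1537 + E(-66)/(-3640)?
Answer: -4386769/1398670 ≈ -3.1364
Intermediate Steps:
E(W) = 2*W*(-23 + W) (E(W) = (-23 + W)*(2*W) = 2*W*(-23 + W))
140/1537 + E(-66)/(-3640) = 140/1537 + (2*(-66)*(-23 - 66))/(-3640) = 140*(1/1537) + (2*(-66)*(-89))*(-1/3640) = 140/1537 + 11748*(-1/3640) = 140/1537 - 2937/910 = -4386769/1398670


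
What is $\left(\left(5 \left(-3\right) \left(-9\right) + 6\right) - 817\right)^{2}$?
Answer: $456976$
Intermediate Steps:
$\left(\left(5 \left(-3\right) \left(-9\right) + 6\right) - 817\right)^{2} = \left(\left(\left(-15\right) \left(-9\right) + 6\right) - 817\right)^{2} = \left(\left(135 + 6\right) - 817\right)^{2} = \left(141 - 817\right)^{2} = \left(-676\right)^{2} = 456976$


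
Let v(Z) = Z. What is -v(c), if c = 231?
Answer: -231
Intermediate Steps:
-v(c) = -1*231 = -231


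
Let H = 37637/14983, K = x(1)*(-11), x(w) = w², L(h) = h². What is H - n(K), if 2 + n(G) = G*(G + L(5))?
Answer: 2374985/14983 ≈ 158.51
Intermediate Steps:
K = -11 (K = 1²*(-11) = 1*(-11) = -11)
H = 37637/14983 (H = 37637*(1/14983) = 37637/14983 ≈ 2.5120)
n(G) = -2 + G*(25 + G) (n(G) = -2 + G*(G + 5²) = -2 + G*(G + 25) = -2 + G*(25 + G))
H - n(K) = 37637/14983 - (-2 + (-11)² + 25*(-11)) = 37637/14983 - (-2 + 121 - 275) = 37637/14983 - 1*(-156) = 37637/14983 + 156 = 2374985/14983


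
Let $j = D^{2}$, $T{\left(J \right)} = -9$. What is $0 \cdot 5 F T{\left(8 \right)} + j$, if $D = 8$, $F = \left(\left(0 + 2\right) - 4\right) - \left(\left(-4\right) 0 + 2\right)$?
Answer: $64$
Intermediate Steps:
$F = -4$ ($F = \left(2 - 4\right) - \left(0 + 2\right) = -2 - 2 = -4$)
$j = 64$ ($j = 8^{2} = 64$)
$0 \cdot 5 F T{\left(8 \right)} + j = 0 \cdot 5 \left(-4\right) \left(-9\right) + 64 = 0 \left(-4\right) \left(-9\right) + 64 = 0 \left(-9\right) + 64 = 0 + 64 = 64$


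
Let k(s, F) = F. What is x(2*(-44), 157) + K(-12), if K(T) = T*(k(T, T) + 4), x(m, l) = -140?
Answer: -44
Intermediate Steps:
K(T) = T*(4 + T) (K(T) = T*(T + 4) = T*(4 + T))
x(2*(-44), 157) + K(-12) = -140 - 12*(4 - 12) = -140 - 12*(-8) = -140 + 96 = -44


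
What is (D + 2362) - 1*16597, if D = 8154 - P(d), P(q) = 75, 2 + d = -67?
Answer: -6156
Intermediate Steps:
d = -69 (d = -2 - 67 = -69)
D = 8079 (D = 8154 - 1*75 = 8154 - 75 = 8079)
(D + 2362) - 1*16597 = (8079 + 2362) - 1*16597 = 10441 - 16597 = -6156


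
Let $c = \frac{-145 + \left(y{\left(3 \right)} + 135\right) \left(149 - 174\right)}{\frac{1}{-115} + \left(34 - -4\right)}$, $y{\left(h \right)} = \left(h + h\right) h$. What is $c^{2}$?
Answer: $\frac{208437902500}{19088161} \approx 10920.0$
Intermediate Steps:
$y{\left(h \right)} = 2 h^{2}$ ($y{\left(h \right)} = 2 h h = 2 h^{2}$)
$c = - \frac{456550}{4369}$ ($c = \frac{-145 + \left(2 \cdot 3^{2} + 135\right) \left(149 - 174\right)}{\frac{1}{-115} + \left(34 - -4\right)} = \frac{-145 + \left(2 \cdot 9 + 135\right) \left(-25\right)}{- \frac{1}{115} + \left(34 + 4\right)} = \frac{-145 + \left(18 + 135\right) \left(-25\right)}{- \frac{1}{115} + 38} = \frac{-145 + 153 \left(-25\right)}{\frac{4369}{115}} = \left(-145 - 3825\right) \frac{115}{4369} = \left(-3970\right) \frac{115}{4369} = - \frac{456550}{4369} \approx -104.5$)
$c^{2} = \left(- \frac{456550}{4369}\right)^{2} = \frac{208437902500}{19088161}$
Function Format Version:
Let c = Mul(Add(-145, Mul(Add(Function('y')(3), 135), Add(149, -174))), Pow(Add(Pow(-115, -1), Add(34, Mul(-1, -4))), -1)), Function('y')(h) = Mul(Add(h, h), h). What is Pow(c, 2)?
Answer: Rational(208437902500, 19088161) ≈ 10920.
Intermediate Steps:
Function('y')(h) = Mul(2, Pow(h, 2)) (Function('y')(h) = Mul(Mul(2, h), h) = Mul(2, Pow(h, 2)))
c = Rational(-456550, 4369) (c = Mul(Add(-145, Mul(Add(Mul(2, Pow(3, 2)), 135), Add(149, -174))), Pow(Add(Pow(-115, -1), Add(34, Mul(-1, -4))), -1)) = Mul(Add(-145, Mul(Add(Mul(2, 9), 135), -25)), Pow(Add(Rational(-1, 115), Add(34, 4)), -1)) = Mul(Add(-145, Mul(Add(18, 135), -25)), Pow(Add(Rational(-1, 115), 38), -1)) = Mul(Add(-145, Mul(153, -25)), Pow(Rational(4369, 115), -1)) = Mul(Add(-145, -3825), Rational(115, 4369)) = Mul(-3970, Rational(115, 4369)) = Rational(-456550, 4369) ≈ -104.50)
Pow(c, 2) = Pow(Rational(-456550, 4369), 2) = Rational(208437902500, 19088161)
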